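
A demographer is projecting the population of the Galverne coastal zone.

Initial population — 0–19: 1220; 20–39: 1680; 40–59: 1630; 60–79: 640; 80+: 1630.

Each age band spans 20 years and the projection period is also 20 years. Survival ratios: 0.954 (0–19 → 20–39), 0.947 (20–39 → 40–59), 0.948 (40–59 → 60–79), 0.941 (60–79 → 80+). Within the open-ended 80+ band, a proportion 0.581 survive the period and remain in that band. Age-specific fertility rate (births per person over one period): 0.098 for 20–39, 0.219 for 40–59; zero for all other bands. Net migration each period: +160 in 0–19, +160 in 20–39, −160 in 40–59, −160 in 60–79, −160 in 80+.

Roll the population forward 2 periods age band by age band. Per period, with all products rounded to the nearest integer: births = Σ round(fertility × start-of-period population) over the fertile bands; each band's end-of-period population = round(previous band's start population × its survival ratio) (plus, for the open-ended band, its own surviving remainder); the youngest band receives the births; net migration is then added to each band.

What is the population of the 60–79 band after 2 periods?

1197

After projecting period 1:
Births: 1680 * 0.098 = 165, 1630 * 0.219 = 357 ⇒ total 522
20–39: 1220 * 0.954 = 1164
40–59: 1680 * 0.947 = 1591
60–79: 1630 * 0.948 = 1545
80+: 640 * 0.941 + 1630 * 0.581 = 602 + 947 = 1549
Net migration: 0–19 + 160 → 682; 20–39 + 160 → 1324; 40–59 − 160 → 1431; 60–79 − 160 → 1385; 80+ − 160 → 1389
End of period: [682, 1324, 1431, 1385, 1389]
After projecting period 2:
Births: 1324 * 0.098 = 130, 1431 * 0.219 = 313 ⇒ total 443
20–39: 682 * 0.954 = 651
40–59: 1324 * 0.947 = 1254
60–79: 1431 * 0.948 = 1357
80+: 1385 * 0.941 + 1389 * 0.581 = 1303 + 807 = 2110
Net migration: 0–19 + 160 → 603; 20–39 + 160 → 811; 40–59 − 160 → 1094; 60–79 − 160 → 1197; 80+ − 160 → 1950
End of period: [603, 811, 1094, 1197, 1950]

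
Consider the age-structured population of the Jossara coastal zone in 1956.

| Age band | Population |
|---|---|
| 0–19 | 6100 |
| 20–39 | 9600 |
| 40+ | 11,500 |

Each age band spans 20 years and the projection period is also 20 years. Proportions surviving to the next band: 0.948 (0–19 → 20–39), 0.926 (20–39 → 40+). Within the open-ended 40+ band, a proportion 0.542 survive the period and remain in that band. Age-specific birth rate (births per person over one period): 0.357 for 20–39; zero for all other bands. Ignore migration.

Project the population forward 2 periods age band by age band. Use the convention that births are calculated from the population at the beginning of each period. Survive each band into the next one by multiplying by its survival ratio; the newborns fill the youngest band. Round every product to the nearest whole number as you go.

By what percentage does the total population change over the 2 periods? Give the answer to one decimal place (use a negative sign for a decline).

-30.6

— Period 1 —
Births: 9600 × 0.357 = 3427
20–39: 6100 × 0.948 = 5783
40+: 9600 × 0.926 + 11500 × 0.542 = 8890 + 6233 = 15123
Population now: 0–19=3427, 20–39=5783, 40+=15123
— Period 2 —
Births: 5783 × 0.357 = 2065
20–39: 3427 × 0.948 = 3249
40+: 5783 × 0.926 + 15123 × 0.542 = 5355 + 8197 = 13552
Population now: 0–19=2065, 20–39=3249, 40+=13552
Total: 27200 → 18866; change = -8334; percentage change = -30.6%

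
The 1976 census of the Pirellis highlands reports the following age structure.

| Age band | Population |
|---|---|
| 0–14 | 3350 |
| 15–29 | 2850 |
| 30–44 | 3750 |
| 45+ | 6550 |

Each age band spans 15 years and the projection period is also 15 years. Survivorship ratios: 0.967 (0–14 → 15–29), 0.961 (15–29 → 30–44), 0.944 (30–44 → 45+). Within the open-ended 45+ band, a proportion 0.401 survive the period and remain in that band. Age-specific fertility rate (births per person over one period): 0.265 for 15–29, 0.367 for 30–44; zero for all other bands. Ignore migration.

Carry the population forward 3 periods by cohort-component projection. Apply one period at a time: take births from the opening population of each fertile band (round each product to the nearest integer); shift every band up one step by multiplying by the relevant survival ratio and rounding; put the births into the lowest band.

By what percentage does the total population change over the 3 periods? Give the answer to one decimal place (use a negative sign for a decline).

-36.7

Numbering the groups 1..4 from youngest to oldest:
[period 1]
Births: 2850 * 0.265 = 755, 3750 * 0.367 = 1376 → total 2131
Group 2: 3350 * 0.967 = 3239
Group 3: 2850 * 0.961 = 2739
Group 4: 3750 * 0.944 + 6550 * 0.401 = 3540 + 2627 = 6167
→ [2131, 3239, 2739, 6167]
[period 2]
Births: 3239 * 0.265 = 858, 2739 * 0.367 = 1005 → total 1863
Group 2: 2131 * 0.967 = 2061
Group 3: 3239 * 0.961 = 3113
Group 4: 2739 * 0.944 + 6167 * 0.401 = 2586 + 2473 = 5059
→ [1863, 2061, 3113, 5059]
[period 3]
Births: 2061 * 0.265 = 546, 3113 * 0.367 = 1142 → total 1688
Group 2: 1863 * 0.967 = 1802
Group 3: 2061 * 0.961 = 1981
Group 4: 3113 * 0.944 + 5059 * 0.401 = 2939 + 2029 = 4968
→ [1688, 1802, 1981, 4968]
Total: 16500 → 10439; change = -6061; percentage change = -36.7%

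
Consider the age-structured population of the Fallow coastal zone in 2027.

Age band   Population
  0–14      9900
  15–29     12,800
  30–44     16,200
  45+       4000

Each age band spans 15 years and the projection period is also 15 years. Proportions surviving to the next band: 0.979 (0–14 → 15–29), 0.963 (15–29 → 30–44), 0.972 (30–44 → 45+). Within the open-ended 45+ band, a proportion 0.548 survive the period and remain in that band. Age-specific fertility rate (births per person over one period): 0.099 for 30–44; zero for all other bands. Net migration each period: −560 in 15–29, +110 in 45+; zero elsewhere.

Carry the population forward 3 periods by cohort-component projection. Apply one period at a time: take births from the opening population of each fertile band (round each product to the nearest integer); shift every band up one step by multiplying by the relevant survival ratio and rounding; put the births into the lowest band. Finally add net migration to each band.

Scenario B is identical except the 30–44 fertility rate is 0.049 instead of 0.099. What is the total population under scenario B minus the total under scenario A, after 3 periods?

Period 1.
Births: 16200 × 0.099 = 1604
15–29: 9900 × 0.979 = 9692
30–44: 12800 × 0.963 = 12326
45+: 16200 × 0.972 + 4000 × 0.548 = 15746 + 2192 = 17938
Net migration: 15–29 − 560 → 9132; 45+ + 110 → 18048
Giving 1604 / 9132 / 12326 / 18048.
Period 2.
Births: 12326 × 0.099 = 1220
15–29: 1604 × 0.979 = 1570
30–44: 9132 × 0.963 = 8794
45+: 12326 × 0.972 + 18048 × 0.548 = 11981 + 9890 = 21871
Net migration: 15–29 − 560 → 1010; 45+ + 110 → 21981
Giving 1220 / 1010 / 8794 / 21981.
Period 3.
Births: 8794 × 0.099 = 871
15–29: 1220 × 0.979 = 1194
30–44: 1010 × 0.963 = 973
45+: 8794 × 0.972 + 21981 × 0.548 = 8548 + 12046 = 20594
Net migration: 15–29 − 560 → 634; 45+ + 110 → 20704
Giving 871 / 634 / 973 / 20704.
Scenario A total after 3 periods: 23182
Scenario B projection —
Period 1.
Births: 16200 × 0.049 = 794
15–29: 9900 × 0.979 = 9692
30–44: 12800 × 0.963 = 12326
45+: 16200 × 0.972 + 4000 × 0.548 = 15746 + 2192 = 17938
Net migration: 15–29 − 560 → 9132; 45+ + 110 → 18048
Giving 794 / 9132 / 12326 / 18048.
Period 2.
Births: 12326 × 0.049 = 604
15–29: 794 × 0.979 = 777
30–44: 9132 × 0.963 = 8794
45+: 12326 × 0.972 + 18048 × 0.548 = 11981 + 9890 = 21871
Net migration: 15–29 − 560 → 217; 45+ + 110 → 21981
Giving 604 / 217 / 8794 / 21981.
Period 3.
Births: 8794 × 0.049 = 431
15–29: 604 × 0.979 = 591
30–44: 217 × 0.963 = 209
45+: 8794 × 0.972 + 21981 × 0.548 = 8548 + 12046 = 20594
Net migration: 15–29 − 560 → 31; 45+ + 110 → 20704
Giving 431 / 31 / 209 / 20704.
Scenario B total after 3 periods: 21375
Difference B − A = 21375 − 23182 = -1807

-1807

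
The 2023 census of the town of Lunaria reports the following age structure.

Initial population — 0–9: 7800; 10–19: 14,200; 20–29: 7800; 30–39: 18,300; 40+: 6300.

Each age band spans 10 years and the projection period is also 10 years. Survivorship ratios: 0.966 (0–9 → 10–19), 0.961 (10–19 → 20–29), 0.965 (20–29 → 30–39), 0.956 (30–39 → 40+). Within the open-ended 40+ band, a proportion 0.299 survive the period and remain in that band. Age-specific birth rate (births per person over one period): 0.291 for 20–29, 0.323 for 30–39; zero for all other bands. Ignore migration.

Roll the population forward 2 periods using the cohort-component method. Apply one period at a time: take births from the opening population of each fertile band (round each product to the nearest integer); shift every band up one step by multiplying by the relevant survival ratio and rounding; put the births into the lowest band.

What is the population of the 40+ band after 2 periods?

12990

Period 1:
Births: 7800 × 0.291 = 2270  |  18300 × 0.323 = 5911 — total 8181
10–19: 7800 × 0.966 = 7535
20–29: 14200 × 0.961 = 13646
30–39: 7800 × 0.965 = 7527
40+: 18300 × 0.956 + 6300 × 0.299 = 17495 + 1884 = 19379
Giving 8181 / 7535 / 13646 / 7527 / 19379.
Period 2:
Births: 13646 × 0.291 = 3971  |  7527 × 0.323 = 2431 — total 6402
10–19: 8181 × 0.966 = 7903
20–29: 7535 × 0.961 = 7241
30–39: 13646 × 0.965 = 13168
40+: 7527 × 0.956 + 19379 × 0.299 = 7196 + 5794 = 12990
Giving 6402 / 7903 / 7241 / 13168 / 12990.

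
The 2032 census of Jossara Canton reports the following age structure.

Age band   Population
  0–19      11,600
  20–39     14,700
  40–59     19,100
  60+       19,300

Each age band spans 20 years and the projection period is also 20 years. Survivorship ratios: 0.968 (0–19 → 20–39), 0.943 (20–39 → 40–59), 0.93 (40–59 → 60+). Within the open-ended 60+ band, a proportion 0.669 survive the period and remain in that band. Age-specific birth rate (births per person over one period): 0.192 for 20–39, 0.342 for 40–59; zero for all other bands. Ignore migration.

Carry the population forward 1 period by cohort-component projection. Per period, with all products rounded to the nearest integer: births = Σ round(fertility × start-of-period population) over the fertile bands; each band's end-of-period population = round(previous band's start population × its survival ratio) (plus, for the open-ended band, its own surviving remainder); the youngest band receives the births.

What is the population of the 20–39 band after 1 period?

11229

(Groups numbered youngest = 1 to oldest = 4.)
Period 1.
Births: 14700 × 0.192 = 2822, 19100 × 0.342 = 6532 → total 9354
Group 2: 11600 × 0.968 = 11229
Group 3: 14700 × 0.943 = 13862
Group 4: 19100 × 0.93 + 19300 × 0.669 = 17763 + 12912 = 30675
→ [9354, 11229, 13862, 30675]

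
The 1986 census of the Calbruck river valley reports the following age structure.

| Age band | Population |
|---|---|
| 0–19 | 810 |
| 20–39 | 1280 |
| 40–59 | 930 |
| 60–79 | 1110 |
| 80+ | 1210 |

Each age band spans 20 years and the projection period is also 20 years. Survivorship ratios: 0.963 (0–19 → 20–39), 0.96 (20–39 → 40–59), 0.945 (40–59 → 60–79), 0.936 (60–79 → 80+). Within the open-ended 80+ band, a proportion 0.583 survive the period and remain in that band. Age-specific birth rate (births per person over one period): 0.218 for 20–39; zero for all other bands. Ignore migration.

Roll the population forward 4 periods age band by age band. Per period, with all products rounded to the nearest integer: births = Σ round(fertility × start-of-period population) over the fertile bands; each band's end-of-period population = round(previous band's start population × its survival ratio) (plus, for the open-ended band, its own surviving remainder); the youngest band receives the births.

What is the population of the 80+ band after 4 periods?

1922

Call the bands 1 to 5, youngest first.
Period 1:
Births: 1280 * 0.218 = 279
Band 2: 810 * 0.963 = 780
Band 3: 1280 * 0.96 = 1229
Band 4: 930 * 0.945 = 879
Band 5: 1110 * 0.936 + 1210 * 0.583 = 1039 + 705 = 1744
Population now: 0–19=279, 20–39=780, 40–59=1229, 60–79=879, 80+=1744
Period 2:
Births: 780 * 0.218 = 170
Band 2: 279 * 0.963 = 269
Band 3: 780 * 0.96 = 749
Band 4: 1229 * 0.945 = 1161
Band 5: 879 * 0.936 + 1744 * 0.583 = 823 + 1017 = 1840
Population now: 0–19=170, 20–39=269, 40–59=749, 60–79=1161, 80+=1840
Period 3:
Births: 269 * 0.218 = 59
Band 2: 170 * 0.963 = 164
Band 3: 269 * 0.96 = 258
Band 4: 749 * 0.945 = 708
Band 5: 1161 * 0.936 + 1840 * 0.583 = 1087 + 1073 = 2160
Population now: 0–19=59, 20–39=164, 40–59=258, 60–79=708, 80+=2160
Period 4:
Births: 164 * 0.218 = 36
Band 2: 59 * 0.963 = 57
Band 3: 164 * 0.96 = 157
Band 4: 258 * 0.945 = 244
Band 5: 708 * 0.936 + 2160 * 0.583 = 663 + 1259 = 1922
Population now: 0–19=36, 20–39=57, 40–59=157, 60–79=244, 80+=1922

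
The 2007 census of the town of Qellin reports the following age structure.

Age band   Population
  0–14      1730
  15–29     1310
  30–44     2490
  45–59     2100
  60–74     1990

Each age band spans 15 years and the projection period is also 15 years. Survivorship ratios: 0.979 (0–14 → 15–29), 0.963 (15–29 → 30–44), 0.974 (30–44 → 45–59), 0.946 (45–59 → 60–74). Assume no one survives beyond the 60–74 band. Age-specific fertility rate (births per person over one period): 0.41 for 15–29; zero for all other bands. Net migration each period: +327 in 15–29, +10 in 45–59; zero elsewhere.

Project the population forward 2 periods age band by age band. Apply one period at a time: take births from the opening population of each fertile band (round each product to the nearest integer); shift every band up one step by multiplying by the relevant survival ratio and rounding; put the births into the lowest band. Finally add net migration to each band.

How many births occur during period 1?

Call the bands 1 to 5, youngest first.
— Period 1 —
Births: 1310 × 0.41 = 537
Band 2: 1730 × 0.979 = 1694
Band 3: 1310 × 0.963 = 1262
Band 4: 2490 × 0.974 = 2425
Band 5: 2100 × 0.946 = 1987
Net migration: Band 2 + 327 → 2021; Band 4 + 10 → 2435
Giving 537 / 2021 / 1262 / 2435 / 1987.

537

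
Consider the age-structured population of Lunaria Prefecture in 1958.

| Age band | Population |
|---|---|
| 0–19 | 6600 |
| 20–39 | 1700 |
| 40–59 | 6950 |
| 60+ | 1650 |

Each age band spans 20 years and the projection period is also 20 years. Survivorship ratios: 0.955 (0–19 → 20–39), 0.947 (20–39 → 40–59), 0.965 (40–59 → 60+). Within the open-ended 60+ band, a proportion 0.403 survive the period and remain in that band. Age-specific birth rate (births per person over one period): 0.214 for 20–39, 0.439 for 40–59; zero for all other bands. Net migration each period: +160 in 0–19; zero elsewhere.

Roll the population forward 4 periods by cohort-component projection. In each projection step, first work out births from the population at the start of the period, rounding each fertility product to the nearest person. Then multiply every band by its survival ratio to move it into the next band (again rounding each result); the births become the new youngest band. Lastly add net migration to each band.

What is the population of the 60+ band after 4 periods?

Numbering the groups 1..4 from youngest to oldest:
[period 1]
Births: 1700 × 0.214 = 364  |  6950 × 0.439 = 3051 → total 3415
Group 2: 6600 × 0.955 = 6303
Group 3: 1700 × 0.947 = 1610
Group 4: 6950 × 0.965 + 1650 × 0.403 = 6707 + 665 = 7372
Net migration: Group 1 + 160 → 3575
Giving 3575 / 6303 / 1610 / 7372.
[period 2]
Births: 6303 × 0.214 = 1349  |  1610 × 0.439 = 707 → total 2056
Group 2: 3575 × 0.955 = 3414
Group 3: 6303 × 0.947 = 5969
Group 4: 1610 × 0.965 + 7372 × 0.403 = 1554 + 2971 = 4525
Net migration: Group 1 + 160 → 2216
Giving 2216 / 3414 / 5969 / 4525.
[period 3]
Births: 3414 × 0.214 = 731  |  5969 × 0.439 = 2620 → total 3351
Group 2: 2216 × 0.955 = 2116
Group 3: 3414 × 0.947 = 3233
Group 4: 5969 × 0.965 + 4525 × 0.403 = 5760 + 1824 = 7584
Net migration: Group 1 + 160 → 3511
Giving 3511 / 2116 / 3233 / 7584.
[period 4]
Births: 2116 × 0.214 = 453  |  3233 × 0.439 = 1419 → total 1872
Group 2: 3511 × 0.955 = 3353
Group 3: 2116 × 0.947 = 2004
Group 4: 3233 × 0.965 + 7584 × 0.403 = 3120 + 3056 = 6176
Net migration: Group 1 + 160 → 2032
Giving 2032 / 3353 / 2004 / 6176.

6176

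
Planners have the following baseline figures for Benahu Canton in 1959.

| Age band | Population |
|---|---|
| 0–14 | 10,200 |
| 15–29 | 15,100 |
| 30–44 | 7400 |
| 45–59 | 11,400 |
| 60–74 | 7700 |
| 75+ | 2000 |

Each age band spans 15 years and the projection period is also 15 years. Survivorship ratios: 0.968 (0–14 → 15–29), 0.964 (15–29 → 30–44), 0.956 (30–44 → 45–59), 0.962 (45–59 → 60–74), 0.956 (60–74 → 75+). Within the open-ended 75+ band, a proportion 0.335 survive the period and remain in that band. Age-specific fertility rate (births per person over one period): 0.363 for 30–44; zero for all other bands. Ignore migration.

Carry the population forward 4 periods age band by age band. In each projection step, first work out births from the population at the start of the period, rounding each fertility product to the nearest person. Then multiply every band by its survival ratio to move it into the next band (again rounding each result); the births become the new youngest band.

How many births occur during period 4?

910

Call the bands 1 to 6, youngest first.
— Period 1 —
Births: 7400 × 0.363 = 2686
Band 2: 10200 × 0.968 = 9874
Band 3: 15100 × 0.964 = 14556
Band 4: 7400 × 0.956 = 7074
Band 5: 11400 × 0.962 = 10967
Band 6: 7700 × 0.956 + 2000 × 0.335 = 7361 + 670 = 8031
Population now: 0–14=2686, 15–29=9874, 30–44=14556, 45–59=7074, 60–74=10967, 75+=8031
— Period 2 —
Births: 14556 × 0.363 = 5284
Band 2: 2686 × 0.968 = 2600
Band 3: 9874 × 0.964 = 9519
Band 4: 14556 × 0.956 = 13916
Band 5: 7074 × 0.962 = 6805
Band 6: 10967 × 0.956 + 8031 × 0.335 = 10484 + 2690 = 13174
Population now: 0–14=5284, 15–29=2600, 30–44=9519, 45–59=13916, 60–74=6805, 75+=13174
— Period 3 —
Births: 9519 × 0.363 = 3455
Band 2: 5284 × 0.968 = 5115
Band 3: 2600 × 0.964 = 2506
Band 4: 9519 × 0.956 = 9100
Band 5: 13916 × 0.962 = 13387
Band 6: 6805 × 0.956 + 13174 × 0.335 = 6506 + 4413 = 10919
Population now: 0–14=3455, 15–29=5115, 30–44=2506, 45–59=9100, 60–74=13387, 75+=10919
— Period 4 —
Births: 2506 × 0.363 = 910
Band 2: 3455 × 0.968 = 3344
Band 3: 5115 × 0.964 = 4931
Band 4: 2506 × 0.956 = 2396
Band 5: 9100 × 0.962 = 8754
Band 6: 13387 × 0.956 + 10919 × 0.335 = 12798 + 3658 = 16456
Population now: 0–14=910, 15–29=3344, 30–44=4931, 45–59=2396, 60–74=8754, 75+=16456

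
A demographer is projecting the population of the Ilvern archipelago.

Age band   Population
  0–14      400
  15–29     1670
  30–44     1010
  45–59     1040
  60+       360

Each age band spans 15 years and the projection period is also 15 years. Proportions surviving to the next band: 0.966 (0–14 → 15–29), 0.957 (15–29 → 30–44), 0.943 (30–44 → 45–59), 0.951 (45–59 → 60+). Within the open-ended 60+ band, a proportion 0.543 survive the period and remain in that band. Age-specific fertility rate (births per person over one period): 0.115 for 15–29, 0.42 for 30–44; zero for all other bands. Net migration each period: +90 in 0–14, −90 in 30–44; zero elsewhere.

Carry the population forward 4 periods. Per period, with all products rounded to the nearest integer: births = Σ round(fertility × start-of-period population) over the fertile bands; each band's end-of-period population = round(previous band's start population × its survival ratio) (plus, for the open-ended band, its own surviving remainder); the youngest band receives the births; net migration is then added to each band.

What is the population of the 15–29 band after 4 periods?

275

[period 1]
Births: 1670 × 0.115 = 192  |  1010 × 0.42 = 424 → 616
15–29: 400 × 0.966 = 386
30–44: 1670 × 0.957 = 1598
45–59: 1010 × 0.943 = 952
60+: 1040 × 0.951 + 360 × 0.543 = 989 + 195 = 1184
Net migration: 0–14 + 90 → 706; 30–44 − 90 → 1508
→ [706, 386, 1508, 952, 1184]
[period 2]
Births: 386 × 0.115 = 44  |  1508 × 0.42 = 633 → 677
15–29: 706 × 0.966 = 682
30–44: 386 × 0.957 = 369
45–59: 1508 × 0.943 = 1422
60+: 952 × 0.951 + 1184 × 0.543 = 905 + 643 = 1548
Net migration: 0–14 + 90 → 767; 30–44 − 90 → 279
→ [767, 682, 279, 1422, 1548]
[period 3]
Births: 682 × 0.115 = 78  |  279 × 0.42 = 117 → 195
15–29: 767 × 0.966 = 741
30–44: 682 × 0.957 = 653
45–59: 279 × 0.943 = 263
60+: 1422 × 0.951 + 1548 × 0.543 = 1352 + 841 = 2193
Net migration: 0–14 + 90 → 285; 30–44 − 90 → 563
→ [285, 741, 563, 263, 2193]
[period 4]
Births: 741 × 0.115 = 85  |  563 × 0.42 = 236 → 321
15–29: 285 × 0.966 = 275
30–44: 741 × 0.957 = 709
45–59: 563 × 0.943 = 531
60+: 263 × 0.951 + 2193 × 0.543 = 250 + 1191 = 1441
Net migration: 0–14 + 90 → 411; 30–44 − 90 → 619
→ [411, 275, 619, 531, 1441]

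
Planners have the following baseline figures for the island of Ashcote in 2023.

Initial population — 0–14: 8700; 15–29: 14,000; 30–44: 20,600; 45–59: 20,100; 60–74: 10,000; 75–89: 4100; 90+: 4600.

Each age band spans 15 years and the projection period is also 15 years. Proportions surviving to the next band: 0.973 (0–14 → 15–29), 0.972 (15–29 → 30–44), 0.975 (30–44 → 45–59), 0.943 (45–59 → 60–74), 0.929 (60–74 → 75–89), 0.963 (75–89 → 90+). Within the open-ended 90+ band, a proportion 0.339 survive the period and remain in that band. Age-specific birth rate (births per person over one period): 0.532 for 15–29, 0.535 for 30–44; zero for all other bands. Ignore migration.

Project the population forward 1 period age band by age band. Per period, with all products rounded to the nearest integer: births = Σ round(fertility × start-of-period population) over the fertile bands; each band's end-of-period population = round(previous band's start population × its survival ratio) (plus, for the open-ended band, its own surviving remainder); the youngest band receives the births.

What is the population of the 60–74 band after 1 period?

18954

Numbering the groups 1..7 from youngest to oldest:
Period 1:
Births: 14000 × 0.532 = 7448 ; 20600 × 0.535 = 11021 — total 18469
Group 2: 8700 × 0.973 = 8465
Group 3: 14000 × 0.972 = 13608
Group 4: 20600 × 0.975 = 20085
Group 5: 20100 × 0.943 = 18954
Group 6: 10000 × 0.929 = 9290
Group 7: 4100 × 0.963 + 4600 × 0.339 = 3948 + 1559 = 5507
End of period: [18469, 8465, 13608, 20085, 18954, 9290, 5507]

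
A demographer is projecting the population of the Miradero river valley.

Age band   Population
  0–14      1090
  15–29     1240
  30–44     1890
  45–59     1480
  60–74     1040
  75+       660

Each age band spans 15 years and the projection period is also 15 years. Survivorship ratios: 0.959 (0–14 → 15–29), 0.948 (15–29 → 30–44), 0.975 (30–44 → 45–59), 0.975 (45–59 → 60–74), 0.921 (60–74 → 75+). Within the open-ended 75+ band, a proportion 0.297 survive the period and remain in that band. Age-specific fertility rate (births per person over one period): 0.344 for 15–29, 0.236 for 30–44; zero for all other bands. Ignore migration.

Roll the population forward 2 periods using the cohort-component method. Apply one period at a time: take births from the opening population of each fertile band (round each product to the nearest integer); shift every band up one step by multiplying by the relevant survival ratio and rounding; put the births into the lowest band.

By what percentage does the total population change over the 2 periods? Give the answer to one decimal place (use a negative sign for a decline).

Call the groups 1 to 6, youngest first.
— Period 1 —
Births: 1240 × 0.344 = 427, 1890 × 0.236 = 446 → total 873
Group 2: 1090 × 0.959 = 1045
Group 3: 1240 × 0.948 = 1176
Group 4: 1890 × 0.975 = 1843
Group 5: 1480 × 0.975 = 1443
Group 6: 1040 × 0.921 + 660 × 0.297 = 958 + 196 = 1154
Giving 873 / 1045 / 1176 / 1843 / 1443 / 1154.
— Period 2 —
Births: 1045 × 0.344 = 359, 1176 × 0.236 = 278 → total 637
Group 2: 873 × 0.959 = 837
Group 3: 1045 × 0.948 = 991
Group 4: 1176 × 0.975 = 1147
Group 5: 1843 × 0.975 = 1797
Group 6: 1443 × 0.921 + 1154 × 0.297 = 1329 + 343 = 1672
Giving 637 / 837 / 991 / 1147 / 1797 / 1672.
Total: 7400 → 7081; change = -319; percentage change = -4.3%

-4.3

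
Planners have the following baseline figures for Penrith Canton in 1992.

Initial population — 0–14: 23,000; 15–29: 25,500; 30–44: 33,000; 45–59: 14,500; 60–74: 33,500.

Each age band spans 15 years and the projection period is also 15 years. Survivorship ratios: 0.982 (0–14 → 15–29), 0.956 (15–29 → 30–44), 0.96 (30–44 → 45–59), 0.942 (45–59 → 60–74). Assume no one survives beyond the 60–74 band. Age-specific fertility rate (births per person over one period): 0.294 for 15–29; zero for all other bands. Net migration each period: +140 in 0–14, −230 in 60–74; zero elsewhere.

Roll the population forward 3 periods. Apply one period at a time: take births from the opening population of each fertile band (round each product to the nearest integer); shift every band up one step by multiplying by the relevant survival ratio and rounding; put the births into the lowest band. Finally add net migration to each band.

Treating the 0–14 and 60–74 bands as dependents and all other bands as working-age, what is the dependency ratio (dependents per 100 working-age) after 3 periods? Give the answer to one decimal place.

— Period 1 —
Births: 25500 × 0.294 = 7497
15–29: 23000 × 0.982 = 22586
30–44: 25500 × 0.956 = 24378
45–59: 33000 × 0.96 = 31680
60–74: 14500 × 0.942 = 13659
Net migration: 0–14 + 140 → 7637; 60–74 − 230 → 13429
End of period: [7637, 22586, 24378, 31680, 13429]
— Period 2 —
Births: 22586 × 0.294 = 6640
15–29: 7637 × 0.982 = 7500
30–44: 22586 × 0.956 = 21592
45–59: 24378 × 0.96 = 23403
60–74: 31680 × 0.942 = 29843
Net migration: 0–14 + 140 → 6780; 60–74 − 230 → 29613
End of period: [6780, 7500, 21592, 23403, 29613]
— Period 3 —
Births: 7500 × 0.294 = 2205
15–29: 6780 × 0.982 = 6658
30–44: 7500 × 0.956 = 7170
45–59: 21592 × 0.96 = 20728
60–74: 23403 × 0.942 = 22046
Net migration: 0–14 + 140 → 2345; 60–74 − 230 → 21816
End of period: [2345, 6658, 7170, 20728, 21816]
Dependents (band 0–14 + band 60–74) = 2345 + 21816 = 24161; working-age = 34556; ratio = 24161/34556 × 100 = 69.9

69.9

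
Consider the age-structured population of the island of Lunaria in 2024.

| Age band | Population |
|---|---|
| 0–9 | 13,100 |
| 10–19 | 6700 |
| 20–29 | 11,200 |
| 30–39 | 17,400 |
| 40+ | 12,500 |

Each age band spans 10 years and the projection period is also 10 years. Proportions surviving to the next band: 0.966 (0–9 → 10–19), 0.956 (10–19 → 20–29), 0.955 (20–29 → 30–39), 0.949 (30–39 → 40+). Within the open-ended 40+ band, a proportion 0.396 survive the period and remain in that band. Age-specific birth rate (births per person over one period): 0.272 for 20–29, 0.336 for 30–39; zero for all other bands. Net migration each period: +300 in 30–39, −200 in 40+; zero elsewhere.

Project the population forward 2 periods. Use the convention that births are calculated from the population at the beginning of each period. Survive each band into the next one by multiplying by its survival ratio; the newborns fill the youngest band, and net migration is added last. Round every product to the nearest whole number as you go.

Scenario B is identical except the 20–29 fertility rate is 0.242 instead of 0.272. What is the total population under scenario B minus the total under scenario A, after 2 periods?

-517

(Groups numbered youngest = 1 to oldest = 5.)
[period 1]
Births: 11200 × 0.272 = 3046, 17400 × 0.336 = 5846 → 8892
Group 2: 13100 × 0.966 = 12655
Group 3: 6700 × 0.956 = 6405
Group 4: 11200 × 0.955 = 10696
Group 5: 17400 × 0.949 + 12500 × 0.396 = 16513 + 4950 = 21463
Net migration: Group 4 + 300 → 10996; Group 5 − 200 → 21263
Population now: 0–9=8892, 10–19=12655, 20–29=6405, 30–39=10996, 40+=21263
[period 2]
Births: 6405 × 0.272 = 1742, 10996 × 0.336 = 3695 → 5437
Group 2: 8892 × 0.966 = 8590
Group 3: 12655 × 0.956 = 12098
Group 4: 6405 × 0.955 = 6117
Group 5: 10996 × 0.949 + 21263 × 0.396 = 10435 + 8420 = 18855
Net migration: Group 4 + 300 → 6417; Group 5 − 200 → 18655
Population now: 0–9=5437, 10–19=8590, 20–29=12098, 30–39=6417, 40+=18655
Scenario A total after 2 periods: 51197
Scenario B projection —
[period 1]
Births: 11200 × 0.242 = 2710, 17400 × 0.336 = 5846 → 8556
Group 2: 13100 × 0.966 = 12655
Group 3: 6700 × 0.956 = 6405
Group 4: 11200 × 0.955 = 10696
Group 5: 17400 × 0.949 + 12500 × 0.396 = 16513 + 4950 = 21463
Net migration: Group 4 + 300 → 10996; Group 5 − 200 → 21263
Population now: 0–9=8556, 10–19=12655, 20–29=6405, 30–39=10996, 40+=21263
[period 2]
Births: 6405 × 0.242 = 1550, 10996 × 0.336 = 3695 → 5245
Group 2: 8556 × 0.966 = 8265
Group 3: 12655 × 0.956 = 12098
Group 4: 6405 × 0.955 = 6117
Group 5: 10996 × 0.949 + 21263 × 0.396 = 10435 + 8420 = 18855
Net migration: Group 4 + 300 → 6417; Group 5 − 200 → 18655
Population now: 0–9=5245, 10–19=8265, 20–29=12098, 30–39=6417, 40+=18655
Scenario B total after 2 periods: 50680
Difference B − A = 50680 − 51197 = -517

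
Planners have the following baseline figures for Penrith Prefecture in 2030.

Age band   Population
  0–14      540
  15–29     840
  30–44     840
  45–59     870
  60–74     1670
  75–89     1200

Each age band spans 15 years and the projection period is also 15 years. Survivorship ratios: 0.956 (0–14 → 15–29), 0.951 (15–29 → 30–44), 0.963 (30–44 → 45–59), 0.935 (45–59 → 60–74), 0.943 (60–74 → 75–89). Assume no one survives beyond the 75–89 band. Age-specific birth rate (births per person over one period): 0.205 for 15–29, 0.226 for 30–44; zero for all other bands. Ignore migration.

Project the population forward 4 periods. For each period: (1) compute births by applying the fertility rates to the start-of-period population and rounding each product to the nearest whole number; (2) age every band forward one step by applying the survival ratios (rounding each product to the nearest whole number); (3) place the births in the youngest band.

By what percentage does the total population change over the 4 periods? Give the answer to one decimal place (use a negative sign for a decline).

-66.4

(Bands numbered youngest = 1 to oldest = 6.)
[period 1]
Births: 840 * 0.205 = 172, 840 * 0.226 = 190 → total 362
Band 2: 540 * 0.956 = 516
Band 3: 840 * 0.951 = 799
Band 4: 840 * 0.963 = 809
Band 5: 870 * 0.935 = 813
Band 6: 1670 * 0.943 = 1575
→ [362, 516, 799, 809, 813, 1575]
[period 2]
Births: 516 * 0.205 = 106, 799 * 0.226 = 181 → total 287
Band 2: 362 * 0.956 = 346
Band 3: 516 * 0.951 = 491
Band 4: 799 * 0.963 = 769
Band 5: 809 * 0.935 = 756
Band 6: 813 * 0.943 = 767
→ [287, 346, 491, 769, 756, 767]
[period 3]
Births: 346 * 0.205 = 71, 491 * 0.226 = 111 → total 182
Band 2: 287 * 0.956 = 274
Band 3: 346 * 0.951 = 329
Band 4: 491 * 0.963 = 473
Band 5: 769 * 0.935 = 719
Band 6: 756 * 0.943 = 713
→ [182, 274, 329, 473, 719, 713]
[period 4]
Births: 274 * 0.205 = 56, 329 * 0.226 = 74 → total 130
Band 2: 182 * 0.956 = 174
Band 3: 274 * 0.951 = 261
Band 4: 329 * 0.963 = 317
Band 5: 473 * 0.935 = 442
Band 6: 719 * 0.943 = 678
→ [130, 174, 261, 317, 442, 678]
Total: 5960 → 2002; change = -3958; percentage change = -66.4%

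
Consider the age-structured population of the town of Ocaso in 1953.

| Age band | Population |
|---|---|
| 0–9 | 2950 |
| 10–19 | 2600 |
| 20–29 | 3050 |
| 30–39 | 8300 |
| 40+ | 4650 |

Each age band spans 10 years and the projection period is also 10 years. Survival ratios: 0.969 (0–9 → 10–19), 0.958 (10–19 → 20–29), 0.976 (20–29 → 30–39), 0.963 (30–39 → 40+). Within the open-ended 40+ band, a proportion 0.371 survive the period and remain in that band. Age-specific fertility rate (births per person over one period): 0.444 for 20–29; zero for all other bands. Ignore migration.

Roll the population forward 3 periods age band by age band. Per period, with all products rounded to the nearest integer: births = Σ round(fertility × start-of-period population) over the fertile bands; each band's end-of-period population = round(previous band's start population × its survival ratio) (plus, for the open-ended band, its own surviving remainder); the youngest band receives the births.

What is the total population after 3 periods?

10960

Period 1.
Births: 3050 × 0.444 = 1354
10–19: 2950 × 0.969 = 2859
20–29: 2600 × 0.958 = 2491
30–39: 3050 × 0.976 = 2977
40+: 8300 × 0.963 + 4650 × 0.371 = 7993 + 1725 = 9718
End of period: [1354, 2859, 2491, 2977, 9718]
Period 2.
Births: 2491 × 0.444 = 1106
10–19: 1354 × 0.969 = 1312
20–29: 2859 × 0.958 = 2739
30–39: 2491 × 0.976 = 2431
40+: 2977 × 0.963 + 9718 × 0.371 = 2867 + 3605 = 6472
End of period: [1106, 1312, 2739, 2431, 6472]
Period 3.
Births: 2739 × 0.444 = 1216
10–19: 1106 × 0.969 = 1072
20–29: 1312 × 0.958 = 1257
30–39: 2739 × 0.976 = 2673
40+: 2431 × 0.963 + 6472 × 0.371 = 2341 + 2401 = 4742
End of period: [1216, 1072, 1257, 2673, 4742]
Total after period 3: 1216 + 1072 + 1257 + 2673 + 4742 = 10960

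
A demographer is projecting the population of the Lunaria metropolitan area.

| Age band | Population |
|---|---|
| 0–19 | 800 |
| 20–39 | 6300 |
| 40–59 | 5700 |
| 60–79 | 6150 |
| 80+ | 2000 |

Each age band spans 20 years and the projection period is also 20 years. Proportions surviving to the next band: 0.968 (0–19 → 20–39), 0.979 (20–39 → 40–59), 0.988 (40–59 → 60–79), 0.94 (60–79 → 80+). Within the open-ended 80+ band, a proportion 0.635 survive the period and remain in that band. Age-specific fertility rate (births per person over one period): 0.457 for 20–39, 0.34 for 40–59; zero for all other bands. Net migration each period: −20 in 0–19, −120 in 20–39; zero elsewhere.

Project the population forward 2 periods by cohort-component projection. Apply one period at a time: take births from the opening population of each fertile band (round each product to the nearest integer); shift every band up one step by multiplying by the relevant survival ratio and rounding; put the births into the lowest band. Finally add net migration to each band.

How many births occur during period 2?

2396

Period 1.
Births: 6300 × 0.457 = 2879, 5700 × 0.34 = 1938 — total 4817
20–39: 800 × 0.968 = 774
40–59: 6300 × 0.979 = 6168
60–79: 5700 × 0.988 = 5632
80+: 6150 × 0.94 + 2000 × 0.635 = 5781 + 1270 = 7051
Net migration: 0–19 − 20 → 4797; 20–39 − 120 → 654
End of period: [4797, 654, 6168, 5632, 7051]
Period 2.
Births: 654 × 0.457 = 299, 6168 × 0.34 = 2097 — total 2396
20–39: 4797 × 0.968 = 4643
40–59: 654 × 0.979 = 640
60–79: 6168 × 0.988 = 6094
80+: 5632 × 0.94 + 7051 × 0.635 = 5294 + 4477 = 9771
Net migration: 0–19 − 20 → 2376; 20–39 − 120 → 4523
End of period: [2376, 4523, 640, 6094, 9771]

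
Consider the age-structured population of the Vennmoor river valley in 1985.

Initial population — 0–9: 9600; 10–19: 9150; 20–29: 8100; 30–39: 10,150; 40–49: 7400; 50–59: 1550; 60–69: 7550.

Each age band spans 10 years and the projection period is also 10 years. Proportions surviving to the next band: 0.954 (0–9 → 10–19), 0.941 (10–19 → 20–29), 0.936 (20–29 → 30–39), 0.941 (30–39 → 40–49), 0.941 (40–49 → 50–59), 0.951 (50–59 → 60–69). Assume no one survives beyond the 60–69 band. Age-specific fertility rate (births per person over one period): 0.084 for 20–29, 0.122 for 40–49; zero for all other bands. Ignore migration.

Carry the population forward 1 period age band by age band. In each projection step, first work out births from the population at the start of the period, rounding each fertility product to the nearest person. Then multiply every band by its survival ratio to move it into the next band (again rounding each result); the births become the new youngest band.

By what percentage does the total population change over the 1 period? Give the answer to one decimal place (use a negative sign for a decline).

-16.0

Period 1:
Births: 8100 × 0.084 = 680  |  7400 × 0.122 = 903 → 1583
10–19: 9600 × 0.954 = 9158
20–29: 9150 × 0.941 = 8610
30–39: 8100 × 0.936 = 7582
40–49: 10150 × 0.941 = 9551
50–59: 7400 × 0.941 = 6963
60–69: 1550 × 0.951 = 1474
End of period: [1583, 9158, 8610, 7582, 9551, 6963, 1474]
Total: 53500 → 44921; change = -8579; percentage change = -16.0%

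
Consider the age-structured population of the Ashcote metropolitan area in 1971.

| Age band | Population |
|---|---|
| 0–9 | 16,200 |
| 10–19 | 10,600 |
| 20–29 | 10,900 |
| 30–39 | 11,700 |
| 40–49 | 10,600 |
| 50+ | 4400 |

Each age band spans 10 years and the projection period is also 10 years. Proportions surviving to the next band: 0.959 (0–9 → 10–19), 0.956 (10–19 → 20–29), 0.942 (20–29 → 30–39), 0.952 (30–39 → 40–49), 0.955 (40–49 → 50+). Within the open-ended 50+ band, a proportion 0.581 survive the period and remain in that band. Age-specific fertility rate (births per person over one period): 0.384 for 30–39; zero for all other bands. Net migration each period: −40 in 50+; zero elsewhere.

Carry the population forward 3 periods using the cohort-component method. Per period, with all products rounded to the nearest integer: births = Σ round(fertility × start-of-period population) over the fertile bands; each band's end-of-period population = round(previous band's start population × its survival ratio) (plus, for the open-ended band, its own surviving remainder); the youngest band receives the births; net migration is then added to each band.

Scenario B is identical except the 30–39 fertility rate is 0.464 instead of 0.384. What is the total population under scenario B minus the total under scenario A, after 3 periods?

2409

Period 1.
Births: 11700 * 0.384 = 4493
10–19: 16200 * 0.959 = 15536
20–29: 10600 * 0.956 = 10134
30–39: 10900 * 0.942 = 10268
40–49: 11700 * 0.952 = 11138
50+: 10600 * 0.955 + 4400 * 0.581 = 10123 + 2556 = 12679
Net migration: 50+ − 40 → 12639
Giving 4493 / 15536 / 10134 / 10268 / 11138 / 12639.
Period 2.
Births: 10268 * 0.384 = 3943
10–19: 4493 * 0.959 = 4309
20–29: 15536 * 0.956 = 14852
30–39: 10134 * 0.942 = 9546
40–49: 10268 * 0.952 = 9775
50+: 11138 * 0.955 + 12639 * 0.581 = 10637 + 7343 = 17980
Net migration: 50+ − 40 → 17940
Giving 3943 / 4309 / 14852 / 9546 / 9775 / 17940.
Period 3.
Births: 9546 * 0.384 = 3666
10–19: 3943 * 0.959 = 3781
20–29: 4309 * 0.956 = 4119
30–39: 14852 * 0.942 = 13991
40–49: 9546 * 0.952 = 9088
50+: 9775 * 0.955 + 17940 * 0.581 = 9335 + 10423 = 19758
Net migration: 50+ − 40 → 19718
Giving 3666 / 3781 / 4119 / 13991 / 9088 / 19718.
Scenario A total after 3 periods: 54363
Scenario B projection —
Period 1.
Births: 11700 * 0.464 = 5429
10–19: 16200 * 0.959 = 15536
20–29: 10600 * 0.956 = 10134
30–39: 10900 * 0.942 = 10268
40–49: 11700 * 0.952 = 11138
50+: 10600 * 0.955 + 4400 * 0.581 = 10123 + 2556 = 12679
Net migration: 50+ − 40 → 12639
Giving 5429 / 15536 / 10134 / 10268 / 11138 / 12639.
Period 2.
Births: 10268 * 0.464 = 4764
10–19: 5429 * 0.959 = 5206
20–29: 15536 * 0.956 = 14852
30–39: 10134 * 0.942 = 9546
40–49: 10268 * 0.952 = 9775
50+: 11138 * 0.955 + 12639 * 0.581 = 10637 + 7343 = 17980
Net migration: 50+ − 40 → 17940
Giving 4764 / 5206 / 14852 / 9546 / 9775 / 17940.
Period 3.
Births: 9546 * 0.464 = 4429
10–19: 4764 * 0.959 = 4569
20–29: 5206 * 0.956 = 4977
30–39: 14852 * 0.942 = 13991
40–49: 9546 * 0.952 = 9088
50+: 9775 * 0.955 + 17940 * 0.581 = 9335 + 10423 = 19758
Net migration: 50+ − 40 → 19718
Giving 4429 / 4569 / 4977 / 13991 / 9088 / 19718.
Scenario B total after 3 periods: 56772
Difference B − A = 56772 − 54363 = 2409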